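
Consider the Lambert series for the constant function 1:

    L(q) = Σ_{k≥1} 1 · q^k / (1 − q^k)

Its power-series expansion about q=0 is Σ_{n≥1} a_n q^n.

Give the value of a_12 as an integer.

a_12 = 6

[q^12] f(1)=1,f(2)=1,f(3)=1,f(4)=1,f(6)=1,f(12)=1 ⇒ 6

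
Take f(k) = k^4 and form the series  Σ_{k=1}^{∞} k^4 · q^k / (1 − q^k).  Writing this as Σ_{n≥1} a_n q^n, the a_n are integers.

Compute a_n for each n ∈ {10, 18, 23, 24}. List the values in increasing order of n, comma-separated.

10642, 112931, 279842, 358258

[q^10] f(10)=10000,f(5)=625,f(2)=16,f(1)=1 ⇒ 10642
q^18  k|18↦f(k): 18:104976 9:6561 6:1296 3:81 2:16 1:1  a_18=112931
[q^23] f(23)=279841,f(1)=1 ⇒ 279842
q^24  k|24↦f(k): 1:1 2:16 3:81 4:256 6:1296 8:4096 12:20736 24:331776  a_24=358258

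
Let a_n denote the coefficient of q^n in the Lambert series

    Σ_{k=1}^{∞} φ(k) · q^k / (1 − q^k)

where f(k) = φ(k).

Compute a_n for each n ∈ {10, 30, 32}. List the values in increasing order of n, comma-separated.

n=10: 1·10 2·5 5·2 10·1  φ→[1+1+4+4]=10
d|30:{1,2,3,5,6,10,15,30}  Σφ=1+1+2+4+2+4+8+8=30
d|32:{32,16,8,4,2,1}  Σφ=16+8+4+2+1+1=32

10, 30, 32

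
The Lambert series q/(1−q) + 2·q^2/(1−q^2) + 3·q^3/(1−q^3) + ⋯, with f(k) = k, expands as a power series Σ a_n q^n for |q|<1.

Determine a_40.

[q^40] f(40)=40,f(20)=20,f(10)=10,f(8)=8,f(5)=5,f(4)=4,f(2)=2,f(1)=1 ⇒ 90

a_40 = 90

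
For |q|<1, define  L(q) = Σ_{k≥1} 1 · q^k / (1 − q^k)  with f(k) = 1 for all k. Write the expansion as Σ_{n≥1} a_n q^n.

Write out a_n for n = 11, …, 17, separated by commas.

n=11: 11·1 1·11  f→[1+1]=2
n=12: 12·1 6·2 4·3 3·4 2·6 1·12  f→[1+1+1+1+1+1]=6
[q^13] f(1)=1,f(13)=1 ⇒ 2
d|14:{1,2,7,14}  Σf=1+1+1+1=4
n=15: 15·1 5·3 3·5 1·15  f→[1+1+1+1]=4
d|16:{16,8,4,2,1}  Σf=1+1+1+1+1=5
d|17:{1,17}  Σf=1+1=2

2, 6, 2, 4, 4, 5, 2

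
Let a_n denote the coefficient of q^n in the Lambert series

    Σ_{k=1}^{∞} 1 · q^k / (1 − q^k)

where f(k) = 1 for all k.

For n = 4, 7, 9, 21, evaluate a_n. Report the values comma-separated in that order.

3, 2, 3, 4

d|4:{4,2,1}  Σf=1+1+1=3
[q^7] f(7)=1,f(1)=1 ⇒ 2
d|9:{1,3,9}  Σf=1+1+1=3
q^21  k|21↦f(k): 21:1 7:1 3:1 1:1  a_21=4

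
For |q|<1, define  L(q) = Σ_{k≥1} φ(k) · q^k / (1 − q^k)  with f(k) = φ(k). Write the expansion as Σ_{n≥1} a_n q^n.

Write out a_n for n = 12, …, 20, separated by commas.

n=12: 1·12 2·6 3·4 4·3 6·2 12·1  φ→[1+1+2+2+2+4]=12
[q^13] φ(1)=1,φ(13)=12 ⇒ 13
n=14: 1·14 2·7 7·2 14·1  φ→[1+1+6+6]=14
q^15  k|15↦φ(k): 15:8 5:4 3:2 1:1  a_15=15
d|16:{1,2,4,8,16}  Σφ=1+1+2+4+8=16
q^17  k|17↦φ(k): 1:1 17:16  a_17=17
n=18: 1·18 2·9 3·6 6·3 9·2 18·1  φ→[1+1+2+2+6+6]=18
d|19:{1,19}  Σφ=1+18=19
[q^20] φ(20)=8,φ(10)=4,φ(5)=4,φ(4)=2,φ(2)=1,φ(1)=1 ⇒ 20

12, 13, 14, 15, 16, 17, 18, 19, 20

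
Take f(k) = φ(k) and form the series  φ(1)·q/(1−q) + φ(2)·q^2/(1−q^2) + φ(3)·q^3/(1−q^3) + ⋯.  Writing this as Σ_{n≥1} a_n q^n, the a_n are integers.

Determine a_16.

[q^16] φ(16)=8,φ(8)=4,φ(4)=2,φ(2)=1,φ(1)=1 ⇒ 16

a_16 = 16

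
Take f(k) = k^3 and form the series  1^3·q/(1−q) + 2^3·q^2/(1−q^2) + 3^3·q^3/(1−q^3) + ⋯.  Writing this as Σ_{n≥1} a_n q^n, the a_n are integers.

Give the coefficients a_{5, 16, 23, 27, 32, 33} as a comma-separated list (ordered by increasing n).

n=5: 1·5 5·1  f→[1+125]=126
q^16  k|16↦f(k): 1:1 2:8 4:64 8:512 16:4096  a_16=4681
n=23: 23·1 1·23  f→[12167+1]=12168
d|27:{1,3,9,27}  Σf=1+27+729+19683=20440
n=32: 1·32 2·16 4·8 8·4 16·2 32·1  f→[1+8+64+512+4096+32768]=37449
[q^33] f(33)=35937,f(11)=1331,f(3)=27,f(1)=1 ⇒ 37296

126, 4681, 12168, 20440, 37449, 37296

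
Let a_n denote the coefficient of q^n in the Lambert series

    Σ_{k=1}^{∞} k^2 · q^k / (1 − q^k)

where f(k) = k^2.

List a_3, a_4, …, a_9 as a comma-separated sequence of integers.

n=3: 1·3 3·1  f→[1+9]=10
q^4  k|4↦f(k): 1:1 2:4 4:16  a_4=21
d|5:{5,1}  Σf=25+1=26
q^6  k|6↦f(k): 6:36 3:9 2:4 1:1  a_6=50
q^7  k|7↦f(k): 7:49 1:1  a_7=50
q^8  k|8↦f(k): 1:1 2:4 4:16 8:64  a_8=85
n=9: 1·9 3·3 9·1  f→[1+9+81]=91

10, 21, 26, 50, 50, 85, 91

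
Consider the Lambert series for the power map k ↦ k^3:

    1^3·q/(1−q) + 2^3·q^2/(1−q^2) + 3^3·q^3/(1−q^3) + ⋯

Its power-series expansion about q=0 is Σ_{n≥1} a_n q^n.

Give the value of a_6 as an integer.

a_6 = 252

[q^6] f(6)=216,f(3)=27,f(2)=8,f(1)=1 ⇒ 252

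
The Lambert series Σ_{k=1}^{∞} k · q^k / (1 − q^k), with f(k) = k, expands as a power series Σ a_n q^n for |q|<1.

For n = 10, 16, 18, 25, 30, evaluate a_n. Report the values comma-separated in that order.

18, 31, 39, 31, 72

q^10  k|10↦f(k): 10:10 5:5 2:2 1:1  a_10=18
n=16: 1·16 2·8 4·4 8·2 16·1  f→[1+2+4+8+16]=31
d|18:{18,9,6,3,2,1}  Σf=18+9+6+3+2+1=39
n=25: 1·25 5·5 25·1  f→[1+5+25]=31
[q^30] f(30)=30,f(15)=15,f(10)=10,f(6)=6,f(5)=5,f(3)=3,f(2)=2,f(1)=1 ⇒ 72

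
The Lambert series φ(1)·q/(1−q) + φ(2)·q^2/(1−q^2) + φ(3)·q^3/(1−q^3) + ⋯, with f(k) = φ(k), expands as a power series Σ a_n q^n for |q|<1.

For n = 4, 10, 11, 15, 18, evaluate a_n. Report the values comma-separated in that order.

[q^4] φ(1)=1,φ(2)=1,φ(4)=2 ⇒ 4
n=10: 10·1 5·2 2·5 1·10  φ→[4+4+1+1]=10
d|11:{1,11}  Σφ=1+10=11
[q^15] φ(15)=8,φ(5)=4,φ(3)=2,φ(1)=1 ⇒ 15
d|18:{1,2,3,6,9,18}  Σφ=1+1+2+2+6+6=18

4, 10, 11, 15, 18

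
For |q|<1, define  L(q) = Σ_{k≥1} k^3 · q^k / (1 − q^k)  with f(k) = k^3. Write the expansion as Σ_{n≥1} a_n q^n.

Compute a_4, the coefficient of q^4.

a_4 = 73

[q^4] f(1)=1,f(2)=8,f(4)=64 ⇒ 73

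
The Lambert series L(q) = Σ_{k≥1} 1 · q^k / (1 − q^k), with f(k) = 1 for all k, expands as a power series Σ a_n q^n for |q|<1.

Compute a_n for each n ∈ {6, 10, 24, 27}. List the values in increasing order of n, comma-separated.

4, 4, 8, 4

[q^6] f(1)=1,f(2)=1,f(3)=1,f(6)=1 ⇒ 4
[q^10] f(10)=1,f(5)=1,f(2)=1,f(1)=1 ⇒ 4
n=24: 1·24 2·12 3·8 4·6 6·4 8·3 12·2 24·1  f→[1+1+1+1+1+1+1+1]=8
d|27:{27,9,3,1}  Σf=1+1+1+1=4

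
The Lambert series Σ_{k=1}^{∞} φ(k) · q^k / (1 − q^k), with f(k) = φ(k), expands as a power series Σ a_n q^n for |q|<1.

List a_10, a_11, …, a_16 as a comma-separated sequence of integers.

n=10: 10·1 5·2 2·5 1·10  φ→[4+4+1+1]=10
d|11:{11,1}  Σφ=10+1=11
[q^12] φ(12)=4,φ(6)=2,φ(4)=2,φ(3)=2,φ(2)=1,φ(1)=1 ⇒ 12
q^13  k|13↦φ(k): 13:12 1:1  a_13=13
q^14  k|14↦φ(k): 1:1 2:1 7:6 14:6  a_14=14
[q^15] φ(15)=8,φ(5)=4,φ(3)=2,φ(1)=1 ⇒ 15
n=16: 16·1 8·2 4·4 2·8 1·16  φ→[8+4+2+1+1]=16

10, 11, 12, 13, 14, 15, 16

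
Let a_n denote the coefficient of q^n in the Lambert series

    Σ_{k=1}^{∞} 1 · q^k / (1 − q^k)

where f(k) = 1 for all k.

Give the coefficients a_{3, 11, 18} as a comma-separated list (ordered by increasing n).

2, 2, 6

n=3: 1·3 3·1  f→[1+1]=2
[q^11] f(11)=1,f(1)=1 ⇒ 2
q^18  k|18↦f(k): 1:1 2:1 3:1 6:1 9:1 18:1  a_18=6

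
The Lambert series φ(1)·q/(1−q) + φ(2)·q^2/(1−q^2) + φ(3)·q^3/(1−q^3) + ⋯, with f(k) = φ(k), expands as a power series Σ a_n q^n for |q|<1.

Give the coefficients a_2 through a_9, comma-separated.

q^2  k|2↦φ(k): 2:1 1:1  a_2=2
n=3: 1·3 3·1  φ→[1+2]=3
q^4  k|4↦φ(k): 4:2 2:1 1:1  a_4=4
n=5: 5·1 1·5  φ→[4+1]=5
[q^6] φ(6)=2,φ(3)=2,φ(2)=1,φ(1)=1 ⇒ 6
[q^7] φ(1)=1,φ(7)=6 ⇒ 7
q^8  k|8↦φ(k): 8:4 4:2 2:1 1:1  a_8=8
[q^9] φ(1)=1,φ(3)=2,φ(9)=6 ⇒ 9

2, 3, 4, 5, 6, 7, 8, 9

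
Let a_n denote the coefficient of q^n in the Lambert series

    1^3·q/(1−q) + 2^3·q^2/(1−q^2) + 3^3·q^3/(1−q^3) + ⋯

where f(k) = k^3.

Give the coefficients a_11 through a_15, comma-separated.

q^11  k|11↦f(k): 1:1 11:1331  a_11=1332
d|12:{1,2,3,4,6,12}  Σf=1+8+27+64+216+1728=2044
[q^13] f(13)=2197,f(1)=1 ⇒ 2198
q^14  k|14↦f(k): 14:2744 7:343 2:8 1:1  a_14=3096
[q^15] f(1)=1,f(3)=27,f(5)=125,f(15)=3375 ⇒ 3528

1332, 2044, 2198, 3096, 3528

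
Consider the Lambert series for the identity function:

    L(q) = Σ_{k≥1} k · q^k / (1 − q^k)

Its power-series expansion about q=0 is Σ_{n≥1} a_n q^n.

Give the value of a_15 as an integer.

n=15: 1·15 3·5 5·3 15·1  f→[1+3+5+15]=24

a_15 = 24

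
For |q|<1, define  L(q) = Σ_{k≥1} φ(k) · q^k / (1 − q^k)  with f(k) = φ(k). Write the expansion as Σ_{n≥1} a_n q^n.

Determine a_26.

[q^26] φ(26)=12,φ(13)=12,φ(2)=1,φ(1)=1 ⇒ 26

a_26 = 26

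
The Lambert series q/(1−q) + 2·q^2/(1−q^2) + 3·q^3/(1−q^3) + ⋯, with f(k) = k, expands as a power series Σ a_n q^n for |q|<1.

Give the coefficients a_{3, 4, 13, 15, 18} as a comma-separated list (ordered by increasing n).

4, 7, 14, 24, 39

q^3  k|3↦f(k): 1:1 3:3  a_3=4
n=4: 4·1 2·2 1·4  f→[4+2+1]=7
d|13:{13,1}  Σf=13+1=14
n=15: 15·1 5·3 3·5 1·15  f→[15+5+3+1]=24
d|18:{18,9,6,3,2,1}  Σf=18+9+6+3+2+1=39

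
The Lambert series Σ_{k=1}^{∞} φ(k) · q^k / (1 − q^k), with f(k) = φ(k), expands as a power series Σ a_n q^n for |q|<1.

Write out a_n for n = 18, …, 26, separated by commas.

n=18: 1·18 2·9 3·6 6·3 9·2 18·1  φ→[1+1+2+2+6+6]=18
q^19  k|19↦φ(k): 1:1 19:18  a_19=19
q^20  k|20↦φ(k): 1:1 2:1 4:2 5:4 10:4 20:8  a_20=20
n=21: 1·21 3·7 7·3 21·1  φ→[1+2+6+12]=21
n=22: 22·1 11·2 2·11 1·22  φ→[10+10+1+1]=22
d|23:{1,23}  Σφ=1+22=23
d|24:{1,2,3,4,6,8,12,24}  Σφ=1+1+2+2+2+4+4+8=24
n=25: 1·25 5·5 25·1  φ→[1+4+20]=25
[q^26] φ(26)=12,φ(13)=12,φ(2)=1,φ(1)=1 ⇒ 26

18, 19, 20, 21, 22, 23, 24, 25, 26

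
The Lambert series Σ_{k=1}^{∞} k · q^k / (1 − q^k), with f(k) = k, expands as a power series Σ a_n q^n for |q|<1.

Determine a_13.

q^13  k|13↦f(k): 13:13 1:1  a_13=14

a_13 = 14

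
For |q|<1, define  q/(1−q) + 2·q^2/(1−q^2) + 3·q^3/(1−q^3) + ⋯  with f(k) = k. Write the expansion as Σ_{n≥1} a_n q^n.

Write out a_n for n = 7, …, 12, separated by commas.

[q^7] f(1)=1,f(7)=7 ⇒ 8
d|8:{1,2,4,8}  Σf=1+2+4+8=15
n=9: 9·1 3·3 1·9  f→[9+3+1]=13
n=10: 1·10 2·5 5·2 10·1  f→[1+2+5+10]=18
n=11: 1·11 11·1  f→[1+11]=12
q^12  k|12↦f(k): 1:1 2:2 3:3 4:4 6:6 12:12  a_12=28

8, 15, 13, 18, 12, 28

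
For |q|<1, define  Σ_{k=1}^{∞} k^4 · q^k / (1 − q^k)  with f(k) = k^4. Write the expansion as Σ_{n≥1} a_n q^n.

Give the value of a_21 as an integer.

a_21 = 196964

n=21: 1·21 3·7 7·3 21·1  f→[1+81+2401+194481]=196964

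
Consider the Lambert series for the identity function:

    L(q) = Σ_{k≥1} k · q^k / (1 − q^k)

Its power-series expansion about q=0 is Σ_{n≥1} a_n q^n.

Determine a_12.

q^12  k|12↦f(k): 1:1 2:2 3:3 4:4 6:6 12:12  a_12=28

a_12 = 28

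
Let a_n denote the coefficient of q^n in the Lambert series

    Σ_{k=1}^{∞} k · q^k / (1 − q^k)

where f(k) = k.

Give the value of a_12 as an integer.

d|12:{12,6,4,3,2,1}  Σf=12+6+4+3+2+1=28

a_12 = 28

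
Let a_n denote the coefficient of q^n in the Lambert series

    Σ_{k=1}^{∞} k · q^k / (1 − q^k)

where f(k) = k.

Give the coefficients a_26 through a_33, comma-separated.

[q^26] f(1)=1,f(2)=2,f(13)=13,f(26)=26 ⇒ 42
[q^27] f(1)=1,f(3)=3,f(9)=9,f(27)=27 ⇒ 40
n=28: 1·28 2·14 4·7 7·4 14·2 28·1  f→[1+2+4+7+14+28]=56
d|29:{1,29}  Σf=1+29=30
n=30: 1·30 2·15 3·10 5·6 6·5 10·3 15·2 30·1  f→[1+2+3+5+6+10+15+30]=72
n=31: 1·31 31·1  f→[1+31]=32
[q^32] f(32)=32,f(16)=16,f(8)=8,f(4)=4,f(2)=2,f(1)=1 ⇒ 63
q^33  k|33↦f(k): 1:1 3:3 11:11 33:33  a_33=48

42, 40, 56, 30, 72, 32, 63, 48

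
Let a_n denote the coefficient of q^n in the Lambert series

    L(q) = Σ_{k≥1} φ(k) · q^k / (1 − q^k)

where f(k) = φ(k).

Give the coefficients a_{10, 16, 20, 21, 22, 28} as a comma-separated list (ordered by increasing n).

d|10:{1,2,5,10}  Σφ=1+1+4+4=10
d|16:{16,8,4,2,1}  Σφ=8+4+2+1+1=16
n=20: 20·1 10·2 5·4 4·5 2·10 1·20  φ→[8+4+4+2+1+1]=20
n=21: 1·21 3·7 7·3 21·1  φ→[1+2+6+12]=21
q^22  k|22↦φ(k): 22:10 11:10 2:1 1:1  a_22=22
q^28  k|28↦φ(k): 28:12 14:6 7:6 4:2 2:1 1:1  a_28=28

10, 16, 20, 21, 22, 28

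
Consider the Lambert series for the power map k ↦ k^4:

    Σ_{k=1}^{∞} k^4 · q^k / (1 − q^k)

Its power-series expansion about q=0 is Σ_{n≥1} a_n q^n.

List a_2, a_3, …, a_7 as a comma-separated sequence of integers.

17, 82, 273, 626, 1394, 2402

n=2: 2·1 1·2  f→[16+1]=17
n=3: 3·1 1·3  f→[81+1]=82
d|4:{4,2,1}  Σf=256+16+1=273
d|5:{1,5}  Σf=1+625=626
q^6  k|6↦f(k): 1:1 2:16 3:81 6:1296  a_6=1394
q^7  k|7↦f(k): 7:2401 1:1  a_7=2402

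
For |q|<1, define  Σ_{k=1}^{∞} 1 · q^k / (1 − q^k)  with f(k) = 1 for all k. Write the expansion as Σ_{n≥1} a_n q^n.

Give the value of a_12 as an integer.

n=12: 1·12 2·6 3·4 4·3 6·2 12·1  f→[1+1+1+1+1+1]=6

a_12 = 6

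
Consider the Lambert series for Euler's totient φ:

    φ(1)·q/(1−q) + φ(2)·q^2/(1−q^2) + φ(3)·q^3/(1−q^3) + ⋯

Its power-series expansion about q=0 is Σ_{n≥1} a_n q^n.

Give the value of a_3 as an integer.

[q^3] φ(3)=2,φ(1)=1 ⇒ 3

a_3 = 3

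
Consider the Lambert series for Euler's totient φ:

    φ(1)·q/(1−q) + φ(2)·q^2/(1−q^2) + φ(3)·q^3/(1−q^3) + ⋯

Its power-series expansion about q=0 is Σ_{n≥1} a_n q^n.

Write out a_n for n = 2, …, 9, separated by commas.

q^2  k|2↦φ(k): 1:1 2:1  a_2=2
d|3:{3,1}  Σφ=2+1=3
d|4:{1,2,4}  Σφ=1+1+2=4
q^5  k|5↦φ(k): 5:4 1:1  a_5=5
[q^6] φ(6)=2,φ(3)=2,φ(2)=1,φ(1)=1 ⇒ 6
d|7:{7,1}  Σφ=6+1=7
n=8: 1·8 2·4 4·2 8·1  φ→[1+1+2+4]=8
d|9:{9,3,1}  Σφ=6+2+1=9

2, 3, 4, 5, 6, 7, 8, 9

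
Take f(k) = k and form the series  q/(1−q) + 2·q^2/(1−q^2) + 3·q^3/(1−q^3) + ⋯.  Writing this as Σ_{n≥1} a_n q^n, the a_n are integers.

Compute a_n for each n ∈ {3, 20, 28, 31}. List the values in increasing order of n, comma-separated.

4, 42, 56, 32

n=3: 1·3 3·1  f→[1+3]=4
[q^20] f(1)=1,f(2)=2,f(4)=4,f(5)=5,f(10)=10,f(20)=20 ⇒ 42
n=28: 28·1 14·2 7·4 4·7 2·14 1·28  f→[28+14+7+4+2+1]=56
d|31:{31,1}  Σf=31+1=32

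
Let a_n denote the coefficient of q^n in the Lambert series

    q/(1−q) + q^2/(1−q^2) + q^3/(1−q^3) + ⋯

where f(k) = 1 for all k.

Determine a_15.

a_15 = 4

[q^15] f(15)=1,f(5)=1,f(3)=1,f(1)=1 ⇒ 4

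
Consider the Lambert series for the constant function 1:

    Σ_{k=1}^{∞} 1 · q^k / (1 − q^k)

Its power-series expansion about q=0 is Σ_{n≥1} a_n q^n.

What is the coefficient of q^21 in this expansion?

n=21: 1·21 3·7 7·3 21·1  f→[1+1+1+1]=4

a_21 = 4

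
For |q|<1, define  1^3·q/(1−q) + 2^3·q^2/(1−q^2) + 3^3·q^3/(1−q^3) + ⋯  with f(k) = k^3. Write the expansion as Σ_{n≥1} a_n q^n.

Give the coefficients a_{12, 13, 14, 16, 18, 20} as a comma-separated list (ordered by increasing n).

2044, 2198, 3096, 4681, 6813, 9198

[q^12] f(12)=1728,f(6)=216,f(4)=64,f(3)=27,f(2)=8,f(1)=1 ⇒ 2044
[q^13] f(1)=1,f(13)=2197 ⇒ 2198
[q^14] f(14)=2744,f(7)=343,f(2)=8,f(1)=1 ⇒ 3096
q^16  k|16↦f(k): 16:4096 8:512 4:64 2:8 1:1  a_16=4681
[q^18] f(1)=1,f(2)=8,f(3)=27,f(6)=216,f(9)=729,f(18)=5832 ⇒ 6813
q^20  k|20↦f(k): 20:8000 10:1000 5:125 4:64 2:8 1:1  a_20=9198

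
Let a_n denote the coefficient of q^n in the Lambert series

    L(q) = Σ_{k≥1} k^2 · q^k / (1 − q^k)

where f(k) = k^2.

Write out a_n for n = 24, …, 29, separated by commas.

n=24: 24·1 12·2 8·3 6·4 4·6 3·8 2·12 1·24  f→[576+144+64+36+16+9+4+1]=850
[q^25] f(1)=1,f(5)=25,f(25)=625 ⇒ 651
[q^26] f(1)=1,f(2)=4,f(13)=169,f(26)=676 ⇒ 850
d|27:{1,3,9,27}  Σf=1+9+81+729=820
[q^28] f(28)=784,f(14)=196,f(7)=49,f(4)=16,f(2)=4,f(1)=1 ⇒ 1050
d|29:{1,29}  Σf=1+841=842

850, 651, 850, 820, 1050, 842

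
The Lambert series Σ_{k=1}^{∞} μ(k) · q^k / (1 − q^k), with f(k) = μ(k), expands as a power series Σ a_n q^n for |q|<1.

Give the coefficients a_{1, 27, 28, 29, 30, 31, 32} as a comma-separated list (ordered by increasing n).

q^1  k|1↦μ(k): 1:1  a_1=1
d|27:{1,3,9,27}  Σμ=1+(-1)+0+0=0
n=28: 1·28 2·14 4·7 7·4 14·2 28·1  μ→[1+(-1)+0+(-1)+1+0]=0
n=29: 1·29 29·1  μ→[1+(-1)]=0
[q^30] μ(30)=-1,μ(15)=1,μ(10)=1,μ(6)=1,μ(5)=-1,μ(3)=-1,μ(2)=-1,μ(1)=1 ⇒ 0
n=31: 1·31 31·1  μ→[1+(-1)]=0
n=32: 1·32 2·16 4·8 8·4 16·2 32·1  μ→[1+(-1)+0+0+0+0]=0

1, 0, 0, 0, 0, 0, 0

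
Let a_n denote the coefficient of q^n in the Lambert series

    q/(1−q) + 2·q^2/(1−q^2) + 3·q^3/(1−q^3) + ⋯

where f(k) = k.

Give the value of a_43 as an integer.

[q^43] f(43)=43,f(1)=1 ⇒ 44

a_43 = 44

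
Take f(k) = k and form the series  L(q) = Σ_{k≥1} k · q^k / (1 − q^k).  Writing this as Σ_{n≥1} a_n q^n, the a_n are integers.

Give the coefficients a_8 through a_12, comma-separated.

d|8:{8,4,2,1}  Σf=8+4+2+1=15
n=9: 9·1 3·3 1·9  f→[9+3+1]=13
n=10: 10·1 5·2 2·5 1·10  f→[10+5+2+1]=18
[q^11] f(11)=11,f(1)=1 ⇒ 12
[q^12] f(12)=12,f(6)=6,f(4)=4,f(3)=3,f(2)=2,f(1)=1 ⇒ 28

15, 13, 18, 12, 28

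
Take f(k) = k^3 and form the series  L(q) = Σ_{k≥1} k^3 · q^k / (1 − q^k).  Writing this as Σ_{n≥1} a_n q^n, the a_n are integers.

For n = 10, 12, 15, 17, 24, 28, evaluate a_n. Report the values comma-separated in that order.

1134, 2044, 3528, 4914, 16380, 25112

[q^10] f(1)=1,f(2)=8,f(5)=125,f(10)=1000 ⇒ 1134
[q^12] f(1)=1,f(2)=8,f(3)=27,f(4)=64,f(6)=216,f(12)=1728 ⇒ 2044
n=15: 1·15 3·5 5·3 15·1  f→[1+27+125+3375]=3528
n=17: 1·17 17·1  f→[1+4913]=4914
[q^24] f(1)=1,f(2)=8,f(3)=27,f(4)=64,f(6)=216,f(8)=512,f(12)=1728,f(24)=13824 ⇒ 16380
[q^28] f(1)=1,f(2)=8,f(4)=64,f(7)=343,f(14)=2744,f(28)=21952 ⇒ 25112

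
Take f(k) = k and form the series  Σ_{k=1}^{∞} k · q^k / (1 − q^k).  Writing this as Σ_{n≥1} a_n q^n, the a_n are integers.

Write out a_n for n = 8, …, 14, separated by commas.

[q^8] f(8)=8,f(4)=4,f(2)=2,f(1)=1 ⇒ 15
d|9:{9,3,1}  Σf=9+3+1=13
q^10  k|10↦f(k): 10:10 5:5 2:2 1:1  a_10=18
[q^11] f(11)=11,f(1)=1 ⇒ 12
q^12  k|12↦f(k): 12:12 6:6 4:4 3:3 2:2 1:1  a_12=28
d|13:{13,1}  Σf=13+1=14
[q^14] f(14)=14,f(7)=7,f(2)=2,f(1)=1 ⇒ 24

15, 13, 18, 12, 28, 14, 24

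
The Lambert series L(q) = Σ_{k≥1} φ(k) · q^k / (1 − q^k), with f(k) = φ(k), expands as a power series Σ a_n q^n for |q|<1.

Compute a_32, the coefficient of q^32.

n=32: 1·32 2·16 4·8 8·4 16·2 32·1  φ→[1+1+2+4+8+16]=32

a_32 = 32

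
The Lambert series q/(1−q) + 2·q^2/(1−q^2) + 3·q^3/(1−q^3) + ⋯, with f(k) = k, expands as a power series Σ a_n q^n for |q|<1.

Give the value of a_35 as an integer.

a_35 = 48

n=35: 35·1 7·5 5·7 1·35  f→[35+7+5+1]=48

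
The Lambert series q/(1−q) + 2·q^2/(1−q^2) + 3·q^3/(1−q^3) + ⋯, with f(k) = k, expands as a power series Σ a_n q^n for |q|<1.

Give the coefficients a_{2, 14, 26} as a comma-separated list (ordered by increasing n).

d|2:{1,2}  Σf=1+2=3
q^14  k|14↦f(k): 14:14 7:7 2:2 1:1  a_14=24
[q^26] f(1)=1,f(2)=2,f(13)=13,f(26)=26 ⇒ 42

3, 24, 42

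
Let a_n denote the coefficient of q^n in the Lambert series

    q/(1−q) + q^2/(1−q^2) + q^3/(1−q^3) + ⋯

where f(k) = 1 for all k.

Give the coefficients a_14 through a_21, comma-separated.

n=14: 14·1 7·2 2·7 1·14  f→[1+1+1+1]=4
[q^15] f(1)=1,f(3)=1,f(5)=1,f(15)=1 ⇒ 4
d|16:{1,2,4,8,16}  Σf=1+1+1+1+1=5
n=17: 1·17 17·1  f→[1+1]=2
[q^18] f(1)=1,f(2)=1,f(3)=1,f(6)=1,f(9)=1,f(18)=1 ⇒ 6
q^19  k|19↦f(k): 19:1 1:1  a_19=2
q^20  k|20↦f(k): 20:1 10:1 5:1 4:1 2:1 1:1  a_20=6
[q^21] f(21)=1,f(7)=1,f(3)=1,f(1)=1 ⇒ 4

4, 4, 5, 2, 6, 2, 6, 4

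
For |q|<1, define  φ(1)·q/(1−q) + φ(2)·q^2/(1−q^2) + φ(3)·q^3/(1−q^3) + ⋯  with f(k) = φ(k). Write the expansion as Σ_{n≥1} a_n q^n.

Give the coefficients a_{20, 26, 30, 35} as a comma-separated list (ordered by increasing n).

n=20: 20·1 10·2 5·4 4·5 2·10 1·20  φ→[8+4+4+2+1+1]=20
d|26:{26,13,2,1}  Σφ=12+12+1+1=26
[q^30] φ(30)=8,φ(15)=8,φ(10)=4,φ(6)=2,φ(5)=4,φ(3)=2,φ(2)=1,φ(1)=1 ⇒ 30
q^35  k|35↦φ(k): 1:1 5:4 7:6 35:24  a_35=35

20, 26, 30, 35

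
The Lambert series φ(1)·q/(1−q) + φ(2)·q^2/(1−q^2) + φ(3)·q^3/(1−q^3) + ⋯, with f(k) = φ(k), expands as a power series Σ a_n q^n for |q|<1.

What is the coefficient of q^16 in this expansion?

d|16:{16,8,4,2,1}  Σφ=8+4+2+1+1=16

a_16 = 16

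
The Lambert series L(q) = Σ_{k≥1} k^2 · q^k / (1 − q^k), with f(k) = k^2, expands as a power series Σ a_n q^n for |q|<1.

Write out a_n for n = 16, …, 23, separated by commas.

341, 290, 455, 362, 546, 500, 610, 530

[q^16] f(16)=256,f(8)=64,f(4)=16,f(2)=4,f(1)=1 ⇒ 341
d|17:{1,17}  Σf=1+289=290
d|18:{1,2,3,6,9,18}  Σf=1+4+9+36+81+324=455
d|19:{19,1}  Σf=361+1=362
n=20: 20·1 10·2 5·4 4·5 2·10 1·20  f→[400+100+25+16+4+1]=546
d|21:{1,3,7,21}  Σf=1+9+49+441=500
q^22  k|22↦f(k): 22:484 11:121 2:4 1:1  a_22=610
n=23: 23·1 1·23  f→[529+1]=530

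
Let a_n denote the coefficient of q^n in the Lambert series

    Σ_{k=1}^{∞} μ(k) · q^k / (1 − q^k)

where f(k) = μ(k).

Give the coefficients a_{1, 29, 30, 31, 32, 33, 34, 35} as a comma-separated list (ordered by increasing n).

1, 0, 0, 0, 0, 0, 0, 0

q^1  k|1↦μ(k): 1:1  a_1=1
[q^29] μ(1)=1,μ(29)=-1 ⇒ 0
n=30: 30·1 15·2 10·3 6·5 5·6 3·10 2·15 1·30  μ→[(-1)+1+1+1+(-1)+(-1)+(-1)+1]=0
[q^31] μ(31)=-1,μ(1)=1 ⇒ 0
q^32  k|32↦μ(k): 32:0 16:0 8:0 4:0 2:-1 1:1  a_32=0
[q^33] μ(1)=1,μ(3)=-1,μ(11)=-1,μ(33)=1 ⇒ 0
q^34  k|34↦μ(k): 1:1 2:-1 17:-1 34:1  a_34=0
[q^35] μ(1)=1,μ(5)=-1,μ(7)=-1,μ(35)=1 ⇒ 0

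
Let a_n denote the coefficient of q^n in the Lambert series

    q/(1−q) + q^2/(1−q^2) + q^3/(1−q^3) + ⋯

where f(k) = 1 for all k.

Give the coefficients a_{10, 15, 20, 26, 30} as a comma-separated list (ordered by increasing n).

d|10:{10,5,2,1}  Σf=1+1+1+1=4
n=15: 15·1 5·3 3·5 1·15  f→[1+1+1+1]=4
q^20  k|20↦f(k): 1:1 2:1 4:1 5:1 10:1 20:1  a_20=6
[q^26] f(1)=1,f(2)=1,f(13)=1,f(26)=1 ⇒ 4
q^30  k|30↦f(k): 1:1 2:1 3:1 5:1 6:1 10:1 15:1 30:1  a_30=8

4, 4, 6, 4, 8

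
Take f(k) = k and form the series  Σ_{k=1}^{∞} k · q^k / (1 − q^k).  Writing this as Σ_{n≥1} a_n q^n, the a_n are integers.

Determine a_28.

q^28  k|28↦f(k): 28:28 14:14 7:7 4:4 2:2 1:1  a_28=56

a_28 = 56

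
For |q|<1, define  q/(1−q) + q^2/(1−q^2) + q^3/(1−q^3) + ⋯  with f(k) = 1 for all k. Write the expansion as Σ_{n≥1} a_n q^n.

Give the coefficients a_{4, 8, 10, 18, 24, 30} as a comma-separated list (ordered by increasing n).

3, 4, 4, 6, 8, 8

d|4:{4,2,1}  Σf=1+1+1=3
n=8: 8·1 4·2 2·4 1·8  f→[1+1+1+1]=4
[q^10] f(10)=1,f(5)=1,f(2)=1,f(1)=1 ⇒ 4
d|18:{18,9,6,3,2,1}  Σf=1+1+1+1+1+1=6
q^24  k|24↦f(k): 1:1 2:1 3:1 4:1 6:1 8:1 12:1 24:1  a_24=8
[q^30] f(30)=1,f(15)=1,f(10)=1,f(6)=1,f(5)=1,f(3)=1,f(2)=1,f(1)=1 ⇒ 8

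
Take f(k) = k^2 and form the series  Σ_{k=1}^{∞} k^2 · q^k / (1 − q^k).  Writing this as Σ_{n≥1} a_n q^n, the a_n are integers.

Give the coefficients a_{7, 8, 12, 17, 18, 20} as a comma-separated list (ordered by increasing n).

50, 85, 210, 290, 455, 546

n=7: 1·7 7·1  f→[1+49]=50
d|8:{1,2,4,8}  Σf=1+4+16+64=85
d|12:{12,6,4,3,2,1}  Σf=144+36+16+9+4+1=210
[q^17] f(17)=289,f(1)=1 ⇒ 290
q^18  k|18↦f(k): 18:324 9:81 6:36 3:9 2:4 1:1  a_18=455
q^20  k|20↦f(k): 20:400 10:100 5:25 4:16 2:4 1:1  a_20=546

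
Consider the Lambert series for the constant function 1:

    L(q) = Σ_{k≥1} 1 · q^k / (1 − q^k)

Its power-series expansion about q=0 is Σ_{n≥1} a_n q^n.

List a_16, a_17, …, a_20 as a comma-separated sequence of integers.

5, 2, 6, 2, 6

[q^16] f(16)=1,f(8)=1,f(4)=1,f(2)=1,f(1)=1 ⇒ 5
d|17:{17,1}  Σf=1+1=2
d|18:{1,2,3,6,9,18}  Σf=1+1+1+1+1+1=6
[q^19] f(1)=1,f(19)=1 ⇒ 2
q^20  k|20↦f(k): 1:1 2:1 4:1 5:1 10:1 20:1  a_20=6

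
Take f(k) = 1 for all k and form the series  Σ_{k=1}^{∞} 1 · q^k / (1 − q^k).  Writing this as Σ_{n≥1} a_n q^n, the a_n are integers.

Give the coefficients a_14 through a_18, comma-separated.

4, 4, 5, 2, 6

[q^14] f(14)=1,f(7)=1,f(2)=1,f(1)=1 ⇒ 4
[q^15] f(15)=1,f(5)=1,f(3)=1,f(1)=1 ⇒ 4
d|16:{1,2,4,8,16}  Σf=1+1+1+1+1=5
n=17: 1·17 17·1  f→[1+1]=2
[q^18] f(1)=1,f(2)=1,f(3)=1,f(6)=1,f(9)=1,f(18)=1 ⇒ 6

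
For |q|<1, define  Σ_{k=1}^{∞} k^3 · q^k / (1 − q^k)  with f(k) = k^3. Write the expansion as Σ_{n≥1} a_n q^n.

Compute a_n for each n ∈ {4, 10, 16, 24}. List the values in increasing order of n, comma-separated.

n=4: 1·4 2·2 4·1  f→[1+8+64]=73
d|10:{1,2,5,10}  Σf=1+8+125+1000=1134
n=16: 1·16 2·8 4·4 8·2 16·1  f→[1+8+64+512+4096]=4681
n=24: 24·1 12·2 8·3 6·4 4·6 3·8 2·12 1·24  f→[13824+1728+512+216+64+27+8+1]=16380

73, 1134, 4681, 16380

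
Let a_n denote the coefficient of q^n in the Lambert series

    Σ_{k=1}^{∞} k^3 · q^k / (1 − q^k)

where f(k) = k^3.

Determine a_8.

a_8 = 585

n=8: 1·8 2·4 4·2 8·1  f→[1+8+64+512]=585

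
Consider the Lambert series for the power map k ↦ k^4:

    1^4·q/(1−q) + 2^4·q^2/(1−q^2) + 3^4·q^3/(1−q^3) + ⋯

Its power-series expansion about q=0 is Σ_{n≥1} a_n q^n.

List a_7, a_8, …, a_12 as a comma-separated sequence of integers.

2402, 4369, 6643, 10642, 14642, 22386

n=7: 1·7 7·1  f→[1+2401]=2402
q^8  k|8↦f(k): 1:1 2:16 4:256 8:4096  a_8=4369
[q^9] f(9)=6561,f(3)=81,f(1)=1 ⇒ 6643
n=10: 10·1 5·2 2·5 1·10  f→[10000+625+16+1]=10642
q^11  k|11↦f(k): 1:1 11:14641  a_11=14642
q^12  k|12↦f(k): 1:1 2:16 3:81 4:256 6:1296 12:20736  a_12=22386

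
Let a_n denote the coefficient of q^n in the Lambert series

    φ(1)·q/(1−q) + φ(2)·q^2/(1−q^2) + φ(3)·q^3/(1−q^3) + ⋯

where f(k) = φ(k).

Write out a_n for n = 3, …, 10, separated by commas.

d|3:{3,1}  Σφ=2+1=3
n=4: 4·1 2·2 1·4  φ→[2+1+1]=4
q^5  k|5↦φ(k): 1:1 5:4  a_5=5
n=6: 1·6 2·3 3·2 6·1  φ→[1+1+2+2]=6
n=7: 7·1 1·7  φ→[6+1]=7
q^8  k|8↦φ(k): 1:1 2:1 4:2 8:4  a_8=8
d|9:{9,3,1}  Σφ=6+2+1=9
d|10:{1,2,5,10}  Σφ=1+1+4+4=10

3, 4, 5, 6, 7, 8, 9, 10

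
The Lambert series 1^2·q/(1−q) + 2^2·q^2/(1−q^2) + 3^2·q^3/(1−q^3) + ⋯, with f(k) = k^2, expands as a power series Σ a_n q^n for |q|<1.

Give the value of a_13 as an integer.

a_13 = 170

n=13: 13·1 1·13  f→[169+1]=170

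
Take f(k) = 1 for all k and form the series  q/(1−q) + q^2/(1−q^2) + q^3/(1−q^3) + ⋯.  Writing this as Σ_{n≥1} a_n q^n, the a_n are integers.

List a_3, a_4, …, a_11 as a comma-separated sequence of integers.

2, 3, 2, 4, 2, 4, 3, 4, 2

n=3: 1·3 3·1  f→[1+1]=2
d|4:{1,2,4}  Σf=1+1+1=3
q^5  k|5↦f(k): 1:1 5:1  a_5=2
d|6:{6,3,2,1}  Σf=1+1+1+1=4
[q^7] f(1)=1,f(7)=1 ⇒ 2
n=8: 1·8 2·4 4·2 8·1  f→[1+1+1+1]=4
d|9:{1,3,9}  Σf=1+1+1=3
[q^10] f(10)=1,f(5)=1,f(2)=1,f(1)=1 ⇒ 4
[q^11] f(11)=1,f(1)=1 ⇒ 2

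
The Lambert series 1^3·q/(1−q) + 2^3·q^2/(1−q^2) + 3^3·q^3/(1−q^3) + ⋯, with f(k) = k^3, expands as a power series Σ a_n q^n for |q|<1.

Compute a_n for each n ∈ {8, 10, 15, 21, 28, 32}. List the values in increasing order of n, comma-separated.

[q^8] f(8)=512,f(4)=64,f(2)=8,f(1)=1 ⇒ 585
n=10: 10·1 5·2 2·5 1·10  f→[1000+125+8+1]=1134
n=15: 1·15 3·5 5·3 15·1  f→[1+27+125+3375]=3528
d|21:{21,7,3,1}  Σf=9261+343+27+1=9632
[q^28] f(1)=1,f(2)=8,f(4)=64,f(7)=343,f(14)=2744,f(28)=21952 ⇒ 25112
d|32:{1,2,4,8,16,32}  Σf=1+8+64+512+4096+32768=37449

585, 1134, 3528, 9632, 25112, 37449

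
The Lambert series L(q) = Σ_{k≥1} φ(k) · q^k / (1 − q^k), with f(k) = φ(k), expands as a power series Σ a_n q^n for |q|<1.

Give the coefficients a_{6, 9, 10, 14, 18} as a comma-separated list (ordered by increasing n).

d|6:{6,3,2,1}  Σφ=2+2+1+1=6
n=9: 9·1 3·3 1·9  φ→[6+2+1]=9
[q^10] φ(10)=4,φ(5)=4,φ(2)=1,φ(1)=1 ⇒ 10
n=14: 1·14 2·7 7·2 14·1  φ→[1+1+6+6]=14
q^18  k|18↦φ(k): 18:6 9:6 6:2 3:2 2:1 1:1  a_18=18

6, 9, 10, 14, 18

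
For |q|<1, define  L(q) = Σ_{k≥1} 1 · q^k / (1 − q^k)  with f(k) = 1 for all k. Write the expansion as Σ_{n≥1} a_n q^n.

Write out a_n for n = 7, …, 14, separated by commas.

2, 4, 3, 4, 2, 6, 2, 4

[q^7] f(7)=1,f(1)=1 ⇒ 2
d|8:{1,2,4,8}  Σf=1+1+1+1=4
q^9  k|9↦f(k): 9:1 3:1 1:1  a_9=3
d|10:{1,2,5,10}  Σf=1+1+1+1=4
n=11: 11·1 1·11  f→[1+1]=2
n=12: 12·1 6·2 4·3 3·4 2·6 1·12  f→[1+1+1+1+1+1]=6
q^13  k|13↦f(k): 13:1 1:1  a_13=2
n=14: 14·1 7·2 2·7 1·14  f→[1+1+1+1]=4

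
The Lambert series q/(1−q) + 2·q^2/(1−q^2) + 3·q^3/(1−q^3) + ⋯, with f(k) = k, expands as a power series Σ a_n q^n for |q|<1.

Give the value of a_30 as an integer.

a_30 = 72

n=30: 1·30 2·15 3·10 5·6 6·5 10·3 15·2 30·1  f→[1+2+3+5+6+10+15+30]=72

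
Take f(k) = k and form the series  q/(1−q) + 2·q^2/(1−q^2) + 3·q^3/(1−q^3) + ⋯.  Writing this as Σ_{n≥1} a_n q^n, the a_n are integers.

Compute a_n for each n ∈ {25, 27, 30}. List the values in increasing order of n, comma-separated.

31, 40, 72

q^25  k|25↦f(k): 1:1 5:5 25:25  a_25=31
d|27:{1,3,9,27}  Σf=1+3+9+27=40
q^30  k|30↦f(k): 1:1 2:2 3:3 5:5 6:6 10:10 15:15 30:30  a_30=72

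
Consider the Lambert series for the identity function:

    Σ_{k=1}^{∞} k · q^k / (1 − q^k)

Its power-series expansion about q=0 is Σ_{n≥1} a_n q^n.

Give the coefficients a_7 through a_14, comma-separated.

n=7: 7·1 1·7  f→[7+1]=8
q^8  k|8↦f(k): 8:8 4:4 2:2 1:1  a_8=15
n=9: 1·9 3·3 9·1  f→[1+3+9]=13
q^10  k|10↦f(k): 10:10 5:5 2:2 1:1  a_10=18
[q^11] f(11)=11,f(1)=1 ⇒ 12
n=12: 12·1 6·2 4·3 3·4 2·6 1·12  f→[12+6+4+3+2+1]=28
[q^13] f(1)=1,f(13)=13 ⇒ 14
[q^14] f(14)=14,f(7)=7,f(2)=2,f(1)=1 ⇒ 24

8, 15, 13, 18, 12, 28, 14, 24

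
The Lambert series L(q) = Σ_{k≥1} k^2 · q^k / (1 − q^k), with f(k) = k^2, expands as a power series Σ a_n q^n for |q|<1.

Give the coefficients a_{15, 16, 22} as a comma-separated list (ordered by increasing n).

q^15  k|15↦f(k): 15:225 5:25 3:9 1:1  a_15=260
d|16:{16,8,4,2,1}  Σf=256+64+16+4+1=341
d|22:{22,11,2,1}  Σf=484+121+4+1=610

260, 341, 610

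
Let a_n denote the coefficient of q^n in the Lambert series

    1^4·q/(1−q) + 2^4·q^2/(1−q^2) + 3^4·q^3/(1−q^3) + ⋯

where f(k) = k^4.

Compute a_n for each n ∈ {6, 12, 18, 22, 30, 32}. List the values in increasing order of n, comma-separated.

1394, 22386, 112931, 248914, 872644, 1118481

n=6: 1·6 2·3 3·2 6·1  f→[1+16+81+1296]=1394
d|12:{12,6,4,3,2,1}  Σf=20736+1296+256+81+16+1=22386
q^18  k|18↦f(k): 1:1 2:16 3:81 6:1296 9:6561 18:104976  a_18=112931
n=22: 22·1 11·2 2·11 1·22  f→[234256+14641+16+1]=248914
n=30: 1·30 2·15 3·10 5·6 6·5 10·3 15·2 30·1  f→[1+16+81+625+1296+10000+50625+810000]=872644
[q^32] f(32)=1048576,f(16)=65536,f(8)=4096,f(4)=256,f(2)=16,f(1)=1 ⇒ 1118481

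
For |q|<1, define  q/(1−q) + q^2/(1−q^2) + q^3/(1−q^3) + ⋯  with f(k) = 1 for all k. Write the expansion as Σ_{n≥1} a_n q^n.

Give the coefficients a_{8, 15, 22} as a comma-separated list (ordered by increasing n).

4, 4, 4

q^8  k|8↦f(k): 8:1 4:1 2:1 1:1  a_8=4
q^15  k|15↦f(k): 1:1 3:1 5:1 15:1  a_15=4
[q^22] f(1)=1,f(2)=1,f(11)=1,f(22)=1 ⇒ 4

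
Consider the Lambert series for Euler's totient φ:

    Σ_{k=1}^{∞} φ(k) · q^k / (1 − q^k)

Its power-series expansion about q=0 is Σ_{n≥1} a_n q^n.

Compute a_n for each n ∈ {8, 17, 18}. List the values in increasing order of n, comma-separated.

d|8:{1,2,4,8}  Σφ=1+1+2+4=8
q^17  k|17↦φ(k): 17:16 1:1  a_17=17
n=18: 1·18 2·9 3·6 6·3 9·2 18·1  φ→[1+1+2+2+6+6]=18

8, 17, 18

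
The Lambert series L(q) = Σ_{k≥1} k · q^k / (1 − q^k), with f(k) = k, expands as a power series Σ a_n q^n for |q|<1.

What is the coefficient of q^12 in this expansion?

a_12 = 28

d|12:{1,2,3,4,6,12}  Σf=1+2+3+4+6+12=28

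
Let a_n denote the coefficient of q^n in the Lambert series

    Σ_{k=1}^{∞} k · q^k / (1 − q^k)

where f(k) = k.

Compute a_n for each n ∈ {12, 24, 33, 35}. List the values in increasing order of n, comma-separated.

28, 60, 48, 48

[q^12] f(1)=1,f(2)=2,f(3)=3,f(4)=4,f(6)=6,f(12)=12 ⇒ 28
q^24  k|24↦f(k): 1:1 2:2 3:3 4:4 6:6 8:8 12:12 24:24  a_24=60
d|33:{33,11,3,1}  Σf=33+11+3+1=48
d|35:{1,5,7,35}  Σf=1+5+7+35=48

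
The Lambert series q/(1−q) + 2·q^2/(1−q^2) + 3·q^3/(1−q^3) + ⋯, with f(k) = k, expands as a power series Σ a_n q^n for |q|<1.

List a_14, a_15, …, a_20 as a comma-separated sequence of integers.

n=14: 14·1 7·2 2·7 1·14  f→[14+7+2+1]=24
n=15: 1·15 3·5 5·3 15·1  f→[1+3+5+15]=24
[q^16] f(16)=16,f(8)=8,f(4)=4,f(2)=2,f(1)=1 ⇒ 31
d|17:{17,1}  Σf=17+1=18
n=18: 18·1 9·2 6·3 3·6 2·9 1·18  f→[18+9+6+3+2+1]=39
n=19: 1·19 19·1  f→[1+19]=20
[q^20] f(20)=20,f(10)=10,f(5)=5,f(4)=4,f(2)=2,f(1)=1 ⇒ 42

24, 24, 31, 18, 39, 20, 42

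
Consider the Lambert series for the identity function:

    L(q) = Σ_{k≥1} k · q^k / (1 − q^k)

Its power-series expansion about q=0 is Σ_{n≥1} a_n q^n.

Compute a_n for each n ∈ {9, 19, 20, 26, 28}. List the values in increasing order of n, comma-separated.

n=9: 9·1 3·3 1·9  f→[9+3+1]=13
d|19:{19,1}  Σf=19+1=20
q^20  k|20↦f(k): 20:20 10:10 5:5 4:4 2:2 1:1  a_20=42
d|26:{1,2,13,26}  Σf=1+2+13+26=42
n=28: 28·1 14·2 7·4 4·7 2·14 1·28  f→[28+14+7+4+2+1]=56

13, 20, 42, 42, 56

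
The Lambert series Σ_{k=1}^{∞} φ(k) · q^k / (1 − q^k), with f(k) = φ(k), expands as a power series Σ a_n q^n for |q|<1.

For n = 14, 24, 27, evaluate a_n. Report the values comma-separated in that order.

d|14:{1,2,7,14}  Σφ=1+1+6+6=14
d|24:{24,12,8,6,4,3,2,1}  Σφ=8+4+4+2+2+2+1+1=24
[q^27] φ(27)=18,φ(9)=6,φ(3)=2,φ(1)=1 ⇒ 27

14, 24, 27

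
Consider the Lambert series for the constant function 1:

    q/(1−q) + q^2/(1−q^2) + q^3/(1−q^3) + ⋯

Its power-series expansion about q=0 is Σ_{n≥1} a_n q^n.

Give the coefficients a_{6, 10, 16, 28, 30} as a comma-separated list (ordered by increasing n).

4, 4, 5, 6, 8

n=6: 6·1 3·2 2·3 1·6  f→[1+1+1+1]=4
n=10: 1·10 2·5 5·2 10·1  f→[1+1+1+1]=4
q^16  k|16↦f(k): 1:1 2:1 4:1 8:1 16:1  a_16=5
n=28: 28·1 14·2 7·4 4·7 2·14 1·28  f→[1+1+1+1+1+1]=6
[q^30] f(30)=1,f(15)=1,f(10)=1,f(6)=1,f(5)=1,f(3)=1,f(2)=1,f(1)=1 ⇒ 8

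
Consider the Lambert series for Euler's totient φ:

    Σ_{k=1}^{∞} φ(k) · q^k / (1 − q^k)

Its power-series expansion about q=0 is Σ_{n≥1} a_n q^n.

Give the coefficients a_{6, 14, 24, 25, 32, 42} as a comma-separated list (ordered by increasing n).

d|6:{6,3,2,1}  Σφ=2+2+1+1=6
n=14: 1·14 2·7 7·2 14·1  φ→[1+1+6+6]=14
d|24:{1,2,3,4,6,8,12,24}  Σφ=1+1+2+2+2+4+4+8=24
[q^25] φ(25)=20,φ(5)=4,φ(1)=1 ⇒ 25
n=32: 32·1 16·2 8·4 4·8 2·16 1·32  φ→[16+8+4+2+1+1]=32
d|42:{42,21,14,7,6,3,2,1}  Σφ=12+12+6+6+2+2+1+1=42

6, 14, 24, 25, 32, 42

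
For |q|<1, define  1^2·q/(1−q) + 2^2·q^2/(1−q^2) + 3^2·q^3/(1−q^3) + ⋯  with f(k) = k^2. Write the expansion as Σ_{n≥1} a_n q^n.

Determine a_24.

d|24:{24,12,8,6,4,3,2,1}  Σf=576+144+64+36+16+9+4+1=850

a_24 = 850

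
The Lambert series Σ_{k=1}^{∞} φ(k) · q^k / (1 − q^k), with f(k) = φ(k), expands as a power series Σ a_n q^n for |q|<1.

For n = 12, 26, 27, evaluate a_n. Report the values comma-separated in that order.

n=12: 1·12 2·6 3·4 4·3 6·2 12·1  φ→[1+1+2+2+2+4]=12
d|26:{26,13,2,1}  Σφ=12+12+1+1=26
d|27:{1,3,9,27}  Σφ=1+2+6+18=27

12, 26, 27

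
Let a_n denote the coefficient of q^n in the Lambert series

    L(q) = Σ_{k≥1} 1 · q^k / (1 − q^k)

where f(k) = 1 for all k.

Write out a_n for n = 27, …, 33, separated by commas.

4, 6, 2, 8, 2, 6, 4

d|27:{27,9,3,1}  Σf=1+1+1+1=4
q^28  k|28↦f(k): 28:1 14:1 7:1 4:1 2:1 1:1  a_28=6
n=29: 29·1 1·29  f→[1+1]=2
[q^30] f(1)=1,f(2)=1,f(3)=1,f(5)=1,f(6)=1,f(10)=1,f(15)=1,f(30)=1 ⇒ 8
[q^31] f(31)=1,f(1)=1 ⇒ 2
[q^32] f(1)=1,f(2)=1,f(4)=1,f(8)=1,f(16)=1,f(32)=1 ⇒ 6
q^33  k|33↦f(k): 33:1 11:1 3:1 1:1  a_33=4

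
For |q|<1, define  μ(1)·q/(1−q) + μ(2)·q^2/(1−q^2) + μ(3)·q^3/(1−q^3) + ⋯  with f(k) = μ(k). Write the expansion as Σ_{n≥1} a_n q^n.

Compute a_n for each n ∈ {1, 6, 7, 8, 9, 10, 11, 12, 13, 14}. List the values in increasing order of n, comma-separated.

1, 0, 0, 0, 0, 0, 0, 0, 0, 0

d|1:{1}  Σμ=1=1
[q^6] μ(1)=1,μ(2)=-1,μ(3)=-1,μ(6)=1 ⇒ 0
n=7: 1·7 7·1  μ→[1+(-1)]=0
[q^8] μ(8)=0,μ(4)=0,μ(2)=-1,μ(1)=1 ⇒ 0
q^9  k|9↦μ(k): 1:1 3:-1 9:0  a_9=0
[q^10] μ(1)=1,μ(2)=-1,μ(5)=-1,μ(10)=1 ⇒ 0
q^11  k|11↦μ(k): 1:1 11:-1  a_11=0
n=12: 1·12 2·6 3·4 4·3 6·2 12·1  μ→[1+(-1)+(-1)+0+1+0]=0
d|13:{13,1}  Σμ=(-1)+1=0
d|14:{1,2,7,14}  Σμ=1+(-1)+(-1)+1=0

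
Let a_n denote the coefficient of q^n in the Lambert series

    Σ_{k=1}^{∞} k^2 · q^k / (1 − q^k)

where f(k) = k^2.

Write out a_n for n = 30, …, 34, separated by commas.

n=30: 1·30 2·15 3·10 5·6 6·5 10·3 15·2 30·1  f→[1+4+9+25+36+100+225+900]=1300
q^31  k|31↦f(k): 31:961 1:1  a_31=962
d|32:{1,2,4,8,16,32}  Σf=1+4+16+64+256+1024=1365
d|33:{33,11,3,1}  Σf=1089+121+9+1=1220
n=34: 1·34 2·17 17·2 34·1  f→[1+4+289+1156]=1450

1300, 962, 1365, 1220, 1450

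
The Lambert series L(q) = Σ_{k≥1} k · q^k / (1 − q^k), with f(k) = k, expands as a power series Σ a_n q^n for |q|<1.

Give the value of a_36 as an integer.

a_36 = 91

[q^36] f(36)=36,f(18)=18,f(12)=12,f(9)=9,f(6)=6,f(4)=4,f(3)=3,f(2)=2,f(1)=1 ⇒ 91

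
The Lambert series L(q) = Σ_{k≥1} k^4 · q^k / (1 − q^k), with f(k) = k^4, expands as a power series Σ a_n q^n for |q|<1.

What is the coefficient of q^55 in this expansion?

a_55 = 9165892

[q^55] f(55)=9150625,f(11)=14641,f(5)=625,f(1)=1 ⇒ 9165892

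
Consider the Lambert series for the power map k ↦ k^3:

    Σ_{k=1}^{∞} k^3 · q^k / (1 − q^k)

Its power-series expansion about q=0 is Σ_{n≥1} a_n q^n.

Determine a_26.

[q^26] f(1)=1,f(2)=8,f(13)=2197,f(26)=17576 ⇒ 19782

a_26 = 19782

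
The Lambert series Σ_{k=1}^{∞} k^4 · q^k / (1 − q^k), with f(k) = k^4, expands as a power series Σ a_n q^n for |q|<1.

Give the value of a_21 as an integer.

a_21 = 196964

d|21:{21,7,3,1}  Σf=194481+2401+81+1=196964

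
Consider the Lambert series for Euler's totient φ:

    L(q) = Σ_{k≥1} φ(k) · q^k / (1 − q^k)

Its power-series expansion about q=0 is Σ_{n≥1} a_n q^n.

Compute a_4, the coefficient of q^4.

d|4:{4,2,1}  Σφ=2+1+1=4

a_4 = 4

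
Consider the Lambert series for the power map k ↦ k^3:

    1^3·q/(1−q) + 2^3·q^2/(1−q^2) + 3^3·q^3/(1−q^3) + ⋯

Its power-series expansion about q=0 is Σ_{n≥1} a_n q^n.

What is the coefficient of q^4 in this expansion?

n=4: 1·4 2·2 4·1  f→[1+8+64]=73

a_4 = 73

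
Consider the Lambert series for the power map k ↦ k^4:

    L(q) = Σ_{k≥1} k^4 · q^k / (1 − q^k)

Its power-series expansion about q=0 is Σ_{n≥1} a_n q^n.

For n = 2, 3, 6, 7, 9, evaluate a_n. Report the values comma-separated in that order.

17, 82, 1394, 2402, 6643

d|2:{1,2}  Σf=1+16=17
d|3:{1,3}  Σf=1+81=82
n=6: 6·1 3·2 2·3 1·6  f→[1296+81+16+1]=1394
q^7  k|7↦f(k): 7:2401 1:1  a_7=2402
n=9: 9·1 3·3 1·9  f→[6561+81+1]=6643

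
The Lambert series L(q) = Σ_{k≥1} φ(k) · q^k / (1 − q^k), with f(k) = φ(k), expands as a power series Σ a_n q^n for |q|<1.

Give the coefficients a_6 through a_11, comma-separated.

n=6: 1·6 2·3 3·2 6·1  φ→[1+1+2+2]=6
d|7:{1,7}  Σφ=1+6=7
n=8: 1·8 2·4 4·2 8·1  φ→[1+1+2+4]=8
q^9  k|9↦φ(k): 1:1 3:2 9:6  a_9=9
n=10: 1·10 2·5 5·2 10·1  φ→[1+1+4+4]=10
n=11: 1·11 11·1  φ→[1+10]=11

6, 7, 8, 9, 10, 11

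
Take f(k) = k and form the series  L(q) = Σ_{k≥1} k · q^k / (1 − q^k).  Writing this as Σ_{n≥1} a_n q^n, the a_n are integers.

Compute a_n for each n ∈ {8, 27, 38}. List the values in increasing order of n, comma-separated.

15, 40, 60

d|8:{1,2,4,8}  Σf=1+2+4+8=15
n=27: 1·27 3·9 9·3 27·1  f→[1+3+9+27]=40
q^38  k|38↦f(k): 38:38 19:19 2:2 1:1  a_38=60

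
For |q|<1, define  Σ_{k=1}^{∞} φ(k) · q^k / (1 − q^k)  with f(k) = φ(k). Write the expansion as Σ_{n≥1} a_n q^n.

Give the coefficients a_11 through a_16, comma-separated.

[q^11] φ(11)=10,φ(1)=1 ⇒ 11
q^12  k|12↦φ(k): 1:1 2:1 3:2 4:2 6:2 12:4  a_12=12
n=13: 13·1 1·13  φ→[12+1]=13
n=14: 14·1 7·2 2·7 1·14  φ→[6+6+1+1]=14
[q^15] φ(15)=8,φ(5)=4,φ(3)=2,φ(1)=1 ⇒ 15
q^16  k|16↦φ(k): 1:1 2:1 4:2 8:4 16:8  a_16=16

11, 12, 13, 14, 15, 16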